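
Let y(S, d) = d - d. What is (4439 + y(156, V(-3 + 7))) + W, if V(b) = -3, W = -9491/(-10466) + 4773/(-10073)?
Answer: 468022864527/105424018 ≈ 4439.4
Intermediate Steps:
W = 45648625/105424018 (W = -9491*(-1/10466) + 4773*(-1/10073) = 9491/10466 - 4773/10073 = 45648625/105424018 ≈ 0.43300)
y(S, d) = 0
(4439 + y(156, V(-3 + 7))) + W = (4439 + 0) + 45648625/105424018 = 4439 + 45648625/105424018 = 468022864527/105424018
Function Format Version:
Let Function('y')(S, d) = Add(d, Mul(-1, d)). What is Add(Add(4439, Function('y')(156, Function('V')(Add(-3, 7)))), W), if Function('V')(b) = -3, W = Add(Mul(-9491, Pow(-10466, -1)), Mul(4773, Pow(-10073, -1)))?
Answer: Rational(468022864527, 105424018) ≈ 4439.4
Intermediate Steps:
W = Rational(45648625, 105424018) (W = Add(Mul(-9491, Rational(-1, 10466)), Mul(4773, Rational(-1, 10073))) = Add(Rational(9491, 10466), Rational(-4773, 10073)) = Rational(45648625, 105424018) ≈ 0.43300)
Function('y')(S, d) = 0
Add(Add(4439, Function('y')(156, Function('V')(Add(-3, 7)))), W) = Add(Add(4439, 0), Rational(45648625, 105424018)) = Add(4439, Rational(45648625, 105424018)) = Rational(468022864527, 105424018)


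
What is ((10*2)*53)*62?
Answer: 65720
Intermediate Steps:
((10*2)*53)*62 = (20*53)*62 = 1060*62 = 65720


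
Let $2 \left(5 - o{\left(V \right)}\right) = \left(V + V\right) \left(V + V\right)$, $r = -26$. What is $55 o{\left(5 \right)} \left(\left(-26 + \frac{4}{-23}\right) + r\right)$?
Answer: $\frac{2970000}{23} \approx 1.2913 \cdot 10^{5}$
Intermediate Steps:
$o{\left(V \right)} = 5 - 2 V^{2}$ ($o{\left(V \right)} = 5 - \frac{\left(V + V\right) \left(V + V\right)}{2} = 5 - \frac{2 V 2 V}{2} = 5 - \frac{4 V^{2}}{2} = 5 - 2 V^{2}$)
$55 o{\left(5 \right)} \left(\left(-26 + \frac{4}{-23}\right) + r\right) = 55 \left(5 - 2 \cdot 5^{2}\right) \left(\left(-26 + \frac{4}{-23}\right) - 26\right) = 55 \left(5 - 50\right) \left(\left(-26 + 4 \left(- \frac{1}{23}\right)\right) - 26\right) = 55 \left(5 - 50\right) \left(\left(-26 - \frac{4}{23}\right) - 26\right) = 55 \left(-45\right) \left(- \frac{602}{23} - 26\right) = \left(-2475\right) \left(- \frac{1200}{23}\right) = \frac{2970000}{23}$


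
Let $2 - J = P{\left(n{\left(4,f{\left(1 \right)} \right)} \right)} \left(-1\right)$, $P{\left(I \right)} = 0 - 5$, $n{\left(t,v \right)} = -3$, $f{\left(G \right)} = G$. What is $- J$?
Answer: $3$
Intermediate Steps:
$P{\left(I \right)} = -5$ ($P{\left(I \right)} = 0 - 5 = -5$)
$J = -3$ ($J = 2 - \left(-5\right) \left(-1\right) = 2 - 5 = -3$)
$- J = \left(-1\right) \left(-3\right) = 3$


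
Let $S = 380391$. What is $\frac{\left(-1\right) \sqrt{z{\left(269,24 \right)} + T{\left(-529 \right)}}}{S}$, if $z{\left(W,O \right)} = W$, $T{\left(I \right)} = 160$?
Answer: $- \frac{\sqrt{429}}{380391} \approx -5.445 \cdot 10^{-5}$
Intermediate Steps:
$\frac{\left(-1\right) \sqrt{z{\left(269,24 \right)} + T{\left(-529 \right)}}}{S} = \frac{\left(-1\right) \sqrt{269 + 160}}{380391} = - \sqrt{429} \cdot \frac{1}{380391} = - \frac{\sqrt{429}}{380391}$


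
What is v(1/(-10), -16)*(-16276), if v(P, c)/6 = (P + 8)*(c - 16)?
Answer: 123437184/5 ≈ 2.4687e+7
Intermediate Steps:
v(P, c) = 6*(-16 + c)*(8 + P) (v(P, c) = 6*((P + 8)*(c - 16)) = 6*((8 + P)*(-16 + c)) = 6*((-16 + c)*(8 + P)) = 6*(-16 + c)*(8 + P))
v(1/(-10), -16)*(-16276) = (-768 - 96/(-10) + 48*(-16) + 6*(-16)/(-10))*(-16276) = (-768 - 96*(-⅒) - 768 + 6*(-⅒)*(-16))*(-16276) = (-768 + 48/5 - 768 + 48/5)*(-16276) = -7584/5*(-16276) = 123437184/5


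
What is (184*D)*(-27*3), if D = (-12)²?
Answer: -2146176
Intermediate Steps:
D = 144
(184*D)*(-27*3) = (184*144)*(-27*3) = 26496*(-81) = -2146176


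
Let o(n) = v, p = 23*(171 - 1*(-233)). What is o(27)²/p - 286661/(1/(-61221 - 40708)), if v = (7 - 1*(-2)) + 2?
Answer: 271503589789269/9292 ≈ 2.9219e+10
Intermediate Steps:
p = 9292 (p = 23*(171 + 233) = 23*404 = 9292)
v = 11 (v = (7 + 2) + 2 = 9 + 2 = 11)
o(n) = 11
o(27)²/p - 286661/(1/(-61221 - 40708)) = 11²/9292 - 286661/(1/(-61221 - 40708)) = 121*(1/9292) - 286661/(1/(-101929)) = 121/9292 - 286661/(-1/101929) = 121/9292 - 286661*(-101929) = 121/9292 + 29219069069 = 271503589789269/9292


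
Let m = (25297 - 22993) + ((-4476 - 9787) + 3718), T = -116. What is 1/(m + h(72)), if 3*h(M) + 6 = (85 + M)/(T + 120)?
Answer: -12/98759 ≈ -0.00012151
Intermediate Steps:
h(M) = 61/12 + M/12 (h(M) = -2 + ((85 + M)/(-116 + 120))/3 = -2 + ((85 + M)/4)/3 = -2 + ((85 + M)*(1/4))/3 = -2 + (85/4 + M/4)/3 = -2 + (85/12 + M/12) = 61/12 + M/12)
m = -8241 (m = 2304 + (-14263 + 3718) = 2304 - 10545 = -8241)
1/(m + h(72)) = 1/(-8241 + (61/12 + (1/12)*72)) = 1/(-8241 + (61/12 + 6)) = 1/(-8241 + 133/12) = 1/(-98759/12) = -12/98759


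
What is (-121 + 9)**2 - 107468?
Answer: -94924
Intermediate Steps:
(-121 + 9)**2 - 107468 = (-112)**2 - 107468 = 12544 - 107468 = -94924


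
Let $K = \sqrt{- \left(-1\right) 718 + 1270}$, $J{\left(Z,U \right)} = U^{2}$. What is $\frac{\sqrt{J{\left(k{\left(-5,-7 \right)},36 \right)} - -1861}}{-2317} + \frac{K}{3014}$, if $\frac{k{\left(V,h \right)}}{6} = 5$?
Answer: $- \frac{\sqrt{3157}}{2317} + \frac{\sqrt{497}}{1507} \approx -0.0094567$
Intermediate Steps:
$k{\left(V,h \right)} = 30$ ($k{\left(V,h \right)} = 6 \cdot 5 = 30$)
$K = 2 \sqrt{497}$ ($K = \sqrt{\left(-1\right) \left(-718\right) + 1270} = \sqrt{718 + 1270} = \sqrt{1988} = 2 \sqrt{497} \approx 44.587$)
$\frac{\sqrt{J{\left(k{\left(-5,-7 \right)},36 \right)} - -1861}}{-2317} + \frac{K}{3014} = \frac{\sqrt{36^{2} - -1861}}{-2317} + \frac{2 \sqrt{497}}{3014} = \sqrt{1296 + 1861} \left(- \frac{1}{2317}\right) + 2 \sqrt{497} \cdot \frac{1}{3014} = \sqrt{3157} \left(- \frac{1}{2317}\right) + \frac{\sqrt{497}}{1507} = - \frac{\sqrt{3157}}{2317} + \frac{\sqrt{497}}{1507}$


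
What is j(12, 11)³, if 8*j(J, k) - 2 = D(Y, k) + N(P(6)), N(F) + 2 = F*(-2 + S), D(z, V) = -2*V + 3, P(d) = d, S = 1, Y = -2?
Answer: -15625/512 ≈ -30.518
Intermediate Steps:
D(z, V) = 3 - 2*V
N(F) = -2 - F (N(F) = -2 + F*(-2 + 1) = -2 + F*(-1) = -2 - F)
j(J, k) = -3/8 - k/4 (j(J, k) = ¼ + ((3 - 2*k) + (-2 - 1*6))/8 = ¼ + ((3 - 2*k) + (-2 - 6))/8 = ¼ + ((3 - 2*k) - 8)/8 = ¼ + (-5 - 2*k)/8 = ¼ + (-5/8 - k/4) = -3/8 - k/4)
j(12, 11)³ = (-3/8 - ¼*11)³ = (-3/8 - 11/4)³ = (-25/8)³ = -15625/512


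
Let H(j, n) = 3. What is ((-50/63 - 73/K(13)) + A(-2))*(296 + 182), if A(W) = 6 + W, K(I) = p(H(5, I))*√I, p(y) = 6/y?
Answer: 96556/63 - 17447*√13/13 ≈ -3306.3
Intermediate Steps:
K(I) = 2*√I (K(I) = (6/3)*√I = (6*(⅓))*√I = 2*√I)
((-50/63 - 73/K(13)) + A(-2))*(296 + 182) = ((-50/63 - 73*√13/26) + (6 - 2))*(296 + 182) = ((-50*1/63 - 73*√13/26) + 4)*478 = ((-50/63 - 73*√13/26) + 4)*478 = (202/63 - 73*√13/26)*478 = 96556/63 - 17447*√13/13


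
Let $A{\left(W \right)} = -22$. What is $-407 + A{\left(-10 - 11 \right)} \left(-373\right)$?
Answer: $7799$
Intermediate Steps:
$-407 + A{\left(-10 - 11 \right)} \left(-373\right) = -407 - -8206 = -407 + 8206 = 7799$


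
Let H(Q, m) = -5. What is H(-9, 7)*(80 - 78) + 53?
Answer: 43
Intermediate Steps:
H(-9, 7)*(80 - 78) + 53 = -5*(80 - 78) + 53 = -5*2 + 53 = -10 + 53 = 43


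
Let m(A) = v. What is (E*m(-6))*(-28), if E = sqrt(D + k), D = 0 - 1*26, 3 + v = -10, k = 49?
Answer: 364*sqrt(23) ≈ 1745.7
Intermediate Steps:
v = -13 (v = -3 - 10 = -13)
m(A) = -13
D = -26 (D = 0 - 26 = -26)
E = sqrt(23) (E = sqrt(-26 + 49) = sqrt(23) ≈ 4.7958)
(E*m(-6))*(-28) = (sqrt(23)*(-13))*(-28) = -13*sqrt(23)*(-28) = 364*sqrt(23)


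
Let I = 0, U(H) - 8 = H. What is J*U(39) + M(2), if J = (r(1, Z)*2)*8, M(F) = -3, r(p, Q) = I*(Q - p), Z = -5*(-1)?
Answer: -3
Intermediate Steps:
U(H) = 8 + H
Z = 5
r(p, Q) = 0 (r(p, Q) = 0*(Q - p) = 0)
J = 0 (J = (0*2)*8 = 0*8 = 0)
J*U(39) + M(2) = 0*(8 + 39) - 3 = 0*47 - 3 = 0 - 3 = -3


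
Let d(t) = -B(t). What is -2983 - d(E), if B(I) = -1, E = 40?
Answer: -2984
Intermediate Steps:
d(t) = 1 (d(t) = -1*(-1) = 1)
-2983 - d(E) = -2983 - 1*1 = -2983 - 1 = -2984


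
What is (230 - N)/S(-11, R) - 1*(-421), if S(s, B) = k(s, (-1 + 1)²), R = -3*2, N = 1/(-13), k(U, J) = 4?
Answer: 24883/52 ≈ 478.52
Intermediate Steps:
N = -1/13 ≈ -0.076923
R = -6
S(s, B) = 4
(230 - N)/S(-11, R) - 1*(-421) = (230 - 1*(-1/13))/4 - 1*(-421) = (230 + 1/13)*(¼) + 421 = (2991/13)*(¼) + 421 = 2991/52 + 421 = 24883/52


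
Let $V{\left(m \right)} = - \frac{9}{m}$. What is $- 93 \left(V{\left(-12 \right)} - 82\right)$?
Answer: $\frac{30225}{4} \approx 7556.3$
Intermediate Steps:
$- 93 \left(V{\left(-12 \right)} - 82\right) = - 93 \left(- \frac{9}{-12} - 82\right) = - 93 \left(\left(-9\right) \left(- \frac{1}{12}\right) - 82\right) = - 93 \left(\frac{3}{4} - 82\right) = \left(-93\right) \left(- \frac{325}{4}\right) = \frac{30225}{4}$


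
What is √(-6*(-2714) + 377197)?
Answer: √393481 ≈ 627.28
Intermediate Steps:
√(-6*(-2714) + 377197) = √(16284 + 377197) = √393481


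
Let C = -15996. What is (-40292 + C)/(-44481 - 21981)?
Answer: 28144/33231 ≈ 0.84692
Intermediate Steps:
(-40292 + C)/(-44481 - 21981) = (-40292 - 15996)/(-44481 - 21981) = -56288/(-66462) = -56288*(-1/66462) = 28144/33231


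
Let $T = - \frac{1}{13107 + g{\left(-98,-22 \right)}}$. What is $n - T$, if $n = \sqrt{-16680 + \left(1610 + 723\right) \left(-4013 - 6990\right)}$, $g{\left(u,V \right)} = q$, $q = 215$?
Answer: $\frac{1}{13322} + i \sqrt{25686679} \approx 7.5064 \cdot 10^{-5} + 5068.2 i$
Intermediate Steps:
$g{\left(u,V \right)} = 215$
$T = - \frac{1}{13322}$ ($T = - \frac{1}{13107 + 215} = - \frac{1}{13322} \approx -7.5064 \cdot 10^{-5}$)
$n = i \sqrt{25686679}$ ($n = \sqrt{-16680 + 2333 \left(-11003\right)} = \sqrt{-16680 - 25669999} = \sqrt{-25686679} = i \sqrt{25686679} \approx 5068.2 i$)
$n - T = i \sqrt{25686679} - - \frac{1}{13322} = i \sqrt{25686679} + \frac{1}{13322} = \frac{1}{13322} + i \sqrt{25686679}$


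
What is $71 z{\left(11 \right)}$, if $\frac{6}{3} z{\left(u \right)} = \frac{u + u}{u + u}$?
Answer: $\frac{71}{2} \approx 35.5$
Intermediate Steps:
$z{\left(u \right)} = \frac{1}{2}$ ($z{\left(u \right)} = \frac{\left(u + u\right) \frac{1}{u + u}}{2} = \frac{2 u \frac{1}{2 u}}{2} = \frac{1}{2} \cdot 1 = \frac{1}{2}$)
$71 z{\left(11 \right)} = 71 \cdot \frac{1}{2} = \frac{71}{2}$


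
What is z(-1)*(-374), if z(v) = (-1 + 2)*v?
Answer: 374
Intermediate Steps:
z(v) = v (z(v) = 1*v = v)
z(-1)*(-374) = -1*(-374) = 374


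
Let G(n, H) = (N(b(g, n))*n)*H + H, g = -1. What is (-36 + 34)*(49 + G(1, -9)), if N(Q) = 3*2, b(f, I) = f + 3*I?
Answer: 28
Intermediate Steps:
N(Q) = 6
G(n, H) = H + 6*H*n (G(n, H) = (6*n)*H + H = 6*H*n + H = H + 6*H*n)
(-36 + 34)*(49 + G(1, -9)) = (-36 + 34)*(49 - 9*(1 + 6*1)) = -2*(49 - 9*(1 + 6)) = -2*(49 - 9*7) = -2*(49 - 63) = -2*(-14) = 28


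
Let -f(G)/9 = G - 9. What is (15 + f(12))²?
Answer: 144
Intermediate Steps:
f(G) = 81 - 9*G (f(G) = -9*(G - 9) = -9*(-9 + G) = 81 - 9*G)
(15 + f(12))² = (15 + (81 - 9*12))² = (15 + (81 - 108))² = (15 - 27)² = (-12)² = 144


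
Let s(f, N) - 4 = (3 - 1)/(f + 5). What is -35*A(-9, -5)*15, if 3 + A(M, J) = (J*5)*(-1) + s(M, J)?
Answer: -26775/2 ≈ -13388.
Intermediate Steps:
s(f, N) = 4 + 2/(5 + f) (s(f, N) = 4 + (3 - 1)/(f + 5) = 4 + 2/(5 + f))
A(M, J) = -3 - 5*J + 2*(11 + 2*M)/(5 + M) (A(M, J) = -3 + ((J*5)*(-1) + 2*(11 + 2*M)/(5 + M)) = -3 + ((5*J)*(-1) + 2*(11 + 2*M)/(5 + M)) = -3 + (-5*J + 2*(11 + 2*M)/(5 + M)) = -3 - 5*J + 2*(11 + 2*M)/(5 + M))
-35*A(-9, -5)*15 = -35*(7 - 9 - 25*(-5) - 5*(-5)*(-9))/(5 - 9)*15 = -35*(7 - 9 + 125 - 225)/(-4)*15 = -(-35)*(-102)/4*15 = -35*51/2*15 = -1785/2*15 = -26775/2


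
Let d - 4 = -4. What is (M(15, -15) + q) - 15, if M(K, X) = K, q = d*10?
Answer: 0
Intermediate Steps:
d = 0 (d = 4 - 4 = 0)
q = 0 (q = 0*10 = 0)
(M(15, -15) + q) - 15 = (15 + 0) - 15 = 15 - 15 = 0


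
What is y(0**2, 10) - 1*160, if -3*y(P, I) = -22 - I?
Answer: -448/3 ≈ -149.33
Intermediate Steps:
y(P, I) = 22/3 + I/3 (y(P, I) = -(-22 - I)/3 = 22/3 + I/3)
y(0**2, 10) - 1*160 = (22/3 + (1/3)*10) - 1*160 = (22/3 + 10/3) - 160 = 32/3 - 160 = -448/3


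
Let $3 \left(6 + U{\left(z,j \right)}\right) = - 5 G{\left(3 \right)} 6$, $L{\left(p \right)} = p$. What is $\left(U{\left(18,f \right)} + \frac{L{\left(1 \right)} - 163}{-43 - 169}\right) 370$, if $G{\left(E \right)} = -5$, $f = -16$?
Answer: $\frac{877825}{53} \approx 16563.0$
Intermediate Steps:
$U{\left(z,j \right)} = 44$ ($U{\left(z,j \right)} = -6 + \frac{\left(-5\right) \left(-5\right) 6}{3} = -6 + \frac{25 \cdot 6}{3} = -6 + \frac{1}{3} \cdot 150 = -6 + 50 = 44$)
$\left(U{\left(18,f \right)} + \frac{L{\left(1 \right)} - 163}{-43 - 169}\right) 370 = \left(44 + \frac{1 - 163}{-43 - 169}\right) 370 = \left(44 - \frac{162}{-212}\right) 370 = \left(44 - - \frac{81}{106}\right) 370 = \left(44 + \frac{81}{106}\right) 370 = \frac{4745}{106} \cdot 370 = \frac{877825}{53}$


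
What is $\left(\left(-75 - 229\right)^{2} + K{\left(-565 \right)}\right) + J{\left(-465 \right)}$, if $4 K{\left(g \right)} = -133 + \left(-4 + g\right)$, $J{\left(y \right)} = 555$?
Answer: $\frac{185591}{2} \approx 92796.0$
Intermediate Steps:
$K{\left(g \right)} = - \frac{137}{4} + \frac{g}{4}$ ($K{\left(g \right)} = \frac{-133 + \left(-4 + g\right)}{4} = \frac{-137 + g}{4} = - \frac{137}{4} + \frac{g}{4}$)
$\left(\left(-75 - 229\right)^{2} + K{\left(-565 \right)}\right) + J{\left(-465 \right)} = \left(\left(-75 - 229\right)^{2} + \left(- \frac{137}{4} + \frac{1}{4} \left(-565\right)\right)\right) + 555 = \left(\left(-304\right)^{2} - \frac{351}{2}\right) + 555 = \left(92416 - \frac{351}{2}\right) + 555 = \frac{184481}{2} + 555 = \frac{185591}{2}$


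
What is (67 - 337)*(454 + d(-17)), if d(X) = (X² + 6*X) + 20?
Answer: -178470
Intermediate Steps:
d(X) = 20 + X² + 6*X
(67 - 337)*(454 + d(-17)) = (67 - 337)*(454 + (20 + (-17)² + 6*(-17))) = -270*(454 + (20 + 289 - 102)) = -270*(454 + 207) = -270*661 = -178470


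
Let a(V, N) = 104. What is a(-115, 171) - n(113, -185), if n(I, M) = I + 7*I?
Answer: -800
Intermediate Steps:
n(I, M) = 8*I
a(-115, 171) - n(113, -185) = 104 - 8*113 = 104 - 1*904 = 104 - 904 = -800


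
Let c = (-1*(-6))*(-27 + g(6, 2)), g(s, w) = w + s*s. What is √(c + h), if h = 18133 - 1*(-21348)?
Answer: √39547 ≈ 198.86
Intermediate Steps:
g(s, w) = w + s²
c = 66 (c = (-1*(-6))*(-27 + (2 + 6²)) = 6*(-27 + (2 + 36)) = 6*(-27 + 38) = 6*11 = 66)
h = 39481 (h = 18133 + 21348 = 39481)
√(c + h) = √(66 + 39481) = √39547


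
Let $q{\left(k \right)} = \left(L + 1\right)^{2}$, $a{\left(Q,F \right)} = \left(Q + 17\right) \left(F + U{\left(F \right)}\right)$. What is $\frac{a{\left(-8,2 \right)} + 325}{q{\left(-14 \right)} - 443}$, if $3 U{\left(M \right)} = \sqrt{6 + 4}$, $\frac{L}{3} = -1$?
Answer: $- \frac{343}{439} - \frac{3 \sqrt{10}}{439} \approx -0.80293$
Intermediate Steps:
$L = -3$ ($L = 3 \left(-1\right) = -3$)
$U{\left(M \right)} = \frac{\sqrt{10}}{3}$ ($U{\left(M \right)} = \frac{\sqrt{6 + 4}}{3} = \frac{\sqrt{10}}{3}$)
$a{\left(Q,F \right)} = \left(17 + Q\right) \left(F + \frac{\sqrt{10}}{3}\right)$ ($a{\left(Q,F \right)} = \left(Q + 17\right) \left(F + \frac{\sqrt{10}}{3}\right) = \left(17 + Q\right) \left(F + \frac{\sqrt{10}}{3}\right)$)
$q{\left(k \right)} = 4$ ($q{\left(k \right)} = \left(-3 + 1\right)^{2} = \left(-2\right)^{2} = 4$)
$\frac{a{\left(-8,2 \right)} + 325}{q{\left(-14 \right)} - 443} = \frac{\left(17 \cdot 2 + \frac{17 \sqrt{10}}{3} + 2 \left(-8\right) + \frac{1}{3} \left(-8\right) \sqrt{10}\right) + 325}{4 - 443} = \frac{\left(34 + \frac{17 \sqrt{10}}{3} - 16 - \frac{8 \sqrt{10}}{3}\right) + 325}{-439} = \left(\left(18 + 3 \sqrt{10}\right) + 325\right) \left(- \frac{1}{439}\right) = \left(343 + 3 \sqrt{10}\right) \left(- \frac{1}{439}\right) = - \frac{343}{439} - \frac{3 \sqrt{10}}{439}$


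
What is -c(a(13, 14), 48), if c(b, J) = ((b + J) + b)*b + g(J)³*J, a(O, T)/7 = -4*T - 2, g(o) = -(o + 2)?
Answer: 5689816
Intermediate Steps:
g(o) = -2 - o (g(o) = -(2 + o) = -2 - o)
a(O, T) = -14 - 28*T (a(O, T) = 7*(-4*T - 2) = 7*(-2 - 4*T) = -14 - 28*T)
c(b, J) = J*(-2 - J)³ + b*(J + 2*b) (c(b, J) = ((b + J) + b)*b + (-2 - J)³*J = ((J + b) + b)*b + J*(-2 - J)³ = (J + 2*b)*b + J*(-2 - J)³ = b*(J + 2*b) + J*(-2 - J)³ = J*(-2 - J)³ + b*(J + 2*b))
-c(a(13, 14), 48) = -(2*(-14 - 28*14)² + 48*(-14 - 28*14) - 1*48*(2 + 48)³) = -(2*(-14 - 392)² + 48*(-14 - 392) - 1*48*50³) = -(2*(-406)² + 48*(-406) - 1*48*125000) = -(2*164836 - 19488 - 6000000) = -(329672 - 19488 - 6000000) = -1*(-5689816) = 5689816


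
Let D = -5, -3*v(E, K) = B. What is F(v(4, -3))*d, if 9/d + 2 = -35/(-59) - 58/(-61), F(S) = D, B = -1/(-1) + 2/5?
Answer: 53985/547 ≈ 98.693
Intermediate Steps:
B = 7/5 (B = -1*(-1) + 2*(1/5) = 1 + 2/5 = 7/5 ≈ 1.4000)
v(E, K) = -7/15 (v(E, K) = -1/3*7/5 = -7/15)
F(S) = -5
d = -10797/547 (d = 9/(-2 + (-35/(-59) - 58/(-61))) = 9/(-2 + (-35*(-1/59) - 58*(-1/61))) = 9/(-2 + (35/59 + 58/61)) = 9/(-2 + 5557/3599) = 9/(-1641/3599) = 9*(-3599/1641) = -10797/547 ≈ -19.739)
F(v(4, -3))*d = -5*(-10797/547) = 53985/547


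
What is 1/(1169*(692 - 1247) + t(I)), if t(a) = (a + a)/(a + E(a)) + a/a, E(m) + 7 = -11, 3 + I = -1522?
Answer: -1543/1001086092 ≈ -1.5413e-6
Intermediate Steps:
I = -1525 (I = -3 - 1522 = -1525)
E(m) = -18 (E(m) = -7 - 11 = -18)
t(a) = 1 + 2*a/(-18 + a) (t(a) = (a + a)/(a - 18) + a/a = (2*a)/(-18 + a) + 1 = 2*a/(-18 + a) + 1 = 1 + 2*a/(-18 + a))
1/(1169*(692 - 1247) + t(I)) = 1/(1169*(692 - 1247) + 3*(-6 - 1525)/(-18 - 1525)) = 1/(1169*(-555) + 3*(-1531)/(-1543)) = 1/(-648795 + 3*(-1/1543)*(-1531)) = 1/(-648795 + 4593/1543) = 1/(-1001086092/1543) = -1543/1001086092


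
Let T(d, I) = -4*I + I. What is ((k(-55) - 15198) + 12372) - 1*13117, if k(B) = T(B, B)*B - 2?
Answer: -25020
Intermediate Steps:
T(d, I) = -3*I
k(B) = -2 - 3*B**2 (k(B) = (-3*B)*B - 2 = -3*B**2 - 2 = -2 - 3*B**2)
((k(-55) - 15198) + 12372) - 1*13117 = (((-2 - 3*(-55)**2) - 15198) + 12372) - 1*13117 = (((-2 - 3*3025) - 15198) + 12372) - 13117 = (((-2 - 9075) - 15198) + 12372) - 13117 = ((-9077 - 15198) + 12372) - 13117 = (-24275 + 12372) - 13117 = -11903 - 13117 = -25020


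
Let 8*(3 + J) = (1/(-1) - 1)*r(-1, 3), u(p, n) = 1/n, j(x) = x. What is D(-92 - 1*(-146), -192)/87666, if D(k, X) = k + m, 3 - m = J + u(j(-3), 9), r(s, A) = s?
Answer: 113/166104 ≈ 0.00068030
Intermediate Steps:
J = -11/4 (J = -3 + ((1/(-1) - 1)*(-1))/8 = -3 + ((-1 - 1)*(-1))/8 = -3 + (-2*(-1))/8 = -3 + (1/8)*2 = -3 + 1/4 = -11/4 ≈ -2.7500)
m = 203/36 (m = 3 - (-11/4 + 1/9) = 3 - 1*(-95/36) = 3 + 95/36 = 203/36 ≈ 5.6389)
D(k, X) = 203/36 + k (D(k, X) = k + 203/36 = 203/36 + k)
D(-92 - 1*(-146), -192)/87666 = (203/36 + (-92 - 1*(-146)))/87666 = (203/36 + (-92 + 146))*(1/87666) = (203/36 + 54)*(1/87666) = (2147/36)*(1/87666) = 113/166104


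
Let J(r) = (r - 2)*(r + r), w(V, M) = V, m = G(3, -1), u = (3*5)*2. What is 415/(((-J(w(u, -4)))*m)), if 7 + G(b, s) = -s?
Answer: 83/2016 ≈ 0.041171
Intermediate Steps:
u = 30 (u = 15*2 = 30)
G(b, s) = -7 - s
m = -6 (m = -7 - 1*(-1) = -7 + 1 = -6)
J(r) = 2*r*(-2 + r) (J(r) = (-2 + r)*(2*r) = 2*r*(-2 + r))
415/(((-J(w(u, -4)))*m)) = 415/((-2*30*(-2 + 30)*(-6))) = 415/((-2*30*28*(-6))) = 415/((-1*1680*(-6))) = 415/((-1680*(-6))) = 415/10080 = 415*(1/10080) = 83/2016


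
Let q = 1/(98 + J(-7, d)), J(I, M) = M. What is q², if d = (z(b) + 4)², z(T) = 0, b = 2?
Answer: 1/12996 ≈ 7.6947e-5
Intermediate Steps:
d = 16 (d = (0 + 4)² = 4² = 16)
q = 1/114 (q = 1/(98 + 16) = 1/114 ≈ 0.0087719)
q² = (1/114)² = 1/12996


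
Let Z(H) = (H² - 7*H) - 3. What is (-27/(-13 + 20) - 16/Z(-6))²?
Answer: 4566769/275625 ≈ 16.569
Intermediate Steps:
Z(H) = -3 + H² - 7*H
(-27/(-13 + 20) - 16/Z(-6))² = (-27/(-13 + 20) - 16/(-3 + (-6)² - 7*(-6)))² = (-27/7 - 16/(-3 + 36 + 42))² = (-27*⅐ - 16/75)² = (-27/7 - 16*1/75)² = (-27/7 - 16/75)² = (-2137/525)² = 4566769/275625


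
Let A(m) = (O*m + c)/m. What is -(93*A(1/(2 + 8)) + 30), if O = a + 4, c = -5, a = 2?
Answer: 4062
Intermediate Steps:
O = 6 (O = 2 + 4 = 6)
A(m) = (-5 + 6*m)/m (A(m) = (6*m - 5)/m = (-5 + 6*m)/m)
-(93*A(1/(2 + 8)) + 30) = -(93*(6 - 5/(1/(2 + 8))) + 30) = -(93*(6 - 5/(1/10)) + 30) = -(93*(6 - 5/⅒) + 30) = -(93*(6 - 5*10) + 30) = -(93*(6 - 50) + 30) = -(93*(-44) + 30) = -(-4092 + 30) = -1*(-4062) = 4062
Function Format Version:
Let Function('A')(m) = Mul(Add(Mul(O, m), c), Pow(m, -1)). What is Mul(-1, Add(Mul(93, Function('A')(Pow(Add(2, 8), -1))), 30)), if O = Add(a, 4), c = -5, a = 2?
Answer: 4062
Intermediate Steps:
O = 6 (O = Add(2, 4) = 6)
Function('A')(m) = Mul(Pow(m, -1), Add(-5, Mul(6, m))) (Function('A')(m) = Mul(Add(Mul(6, m), -5), Pow(m, -1)) = Mul(Add(-5, Mul(6, m)), Pow(m, -1)) = Mul(Pow(m, -1), Add(-5, Mul(6, m))))
Mul(-1, Add(Mul(93, Function('A')(Pow(Add(2, 8), -1))), 30)) = Mul(-1, Add(Mul(93, Add(6, Mul(-5, Pow(Pow(Add(2, 8), -1), -1)))), 30)) = Mul(-1, Add(Mul(93, Add(6, Mul(-5, Pow(Pow(10, -1), -1)))), 30)) = Mul(-1, Add(Mul(93, Add(6, Mul(-5, Pow(Rational(1, 10), -1)))), 30)) = Mul(-1, Add(Mul(93, Add(6, Mul(-5, 10))), 30)) = Mul(-1, Add(Mul(93, Add(6, -50)), 30)) = Mul(-1, Add(Mul(93, -44), 30)) = Mul(-1, Add(-4092, 30)) = Mul(-1, -4062) = 4062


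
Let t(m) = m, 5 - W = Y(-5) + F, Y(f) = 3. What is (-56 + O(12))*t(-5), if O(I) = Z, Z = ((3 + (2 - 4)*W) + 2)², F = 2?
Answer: 155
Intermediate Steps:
W = 0 (W = 5 - (3 + 2) = 5 - 1*5 = 5 - 5 = 0)
Z = 25 (Z = ((3 + (2 - 4)*0) + 2)² = ((3 - 2*0) + 2)² = ((3 + 0) + 2)² = (3 + 2)² = 5² = 25)
O(I) = 25
(-56 + O(12))*t(-5) = (-56 + 25)*(-5) = -31*(-5) = 155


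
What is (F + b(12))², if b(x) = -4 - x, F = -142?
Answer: 24964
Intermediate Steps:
(F + b(12))² = (-142 + (-4 - 1*12))² = (-142 + (-4 - 12))² = (-142 - 16)² = (-158)² = 24964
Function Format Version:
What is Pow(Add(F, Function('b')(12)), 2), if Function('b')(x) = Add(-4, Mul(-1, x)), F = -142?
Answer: 24964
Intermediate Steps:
Pow(Add(F, Function('b')(12)), 2) = Pow(Add(-142, Add(-4, Mul(-1, 12))), 2) = Pow(Add(-142, Add(-4, -12)), 2) = Pow(Add(-142, -16), 2) = Pow(-158, 2) = 24964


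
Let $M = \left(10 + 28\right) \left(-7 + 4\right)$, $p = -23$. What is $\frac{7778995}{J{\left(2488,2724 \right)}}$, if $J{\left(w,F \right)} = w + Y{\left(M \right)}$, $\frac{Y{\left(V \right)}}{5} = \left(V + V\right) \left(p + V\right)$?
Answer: $\frac{7778995}{158668} \approx 49.027$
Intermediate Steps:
$M = -114$ ($M = 38 \left(-3\right) = -114$)
$Y{\left(V \right)} = 10 V \left(-23 + V\right)$ ($Y{\left(V \right)} = 5 \left(V + V\right) \left(-23 + V\right) = 5 \cdot 2 V \left(-23 + V\right) = 10 V \left(-23 + V\right)$)
$J{\left(w,F \right)} = 156180 + w$ ($J{\left(w,F \right)} = w + 10 \left(-114\right) \left(-23 - 114\right) = w + 10 \left(-114\right) \left(-137\right) = w + 156180 = 156180 + w$)
$\frac{7778995}{J{\left(2488,2724 \right)}} = \frac{7778995}{156180 + 2488} = \frac{7778995}{158668}$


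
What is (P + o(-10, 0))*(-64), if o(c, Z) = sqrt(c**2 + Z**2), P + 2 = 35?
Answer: -2752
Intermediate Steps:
P = 33 (P = -2 + 35 = 33)
o(c, Z) = sqrt(Z**2 + c**2)
(P + o(-10, 0))*(-64) = (33 + sqrt(0**2 + (-10)**2))*(-64) = (33 + sqrt(0 + 100))*(-64) = (33 + sqrt(100))*(-64) = (33 + 10)*(-64) = 43*(-64) = -2752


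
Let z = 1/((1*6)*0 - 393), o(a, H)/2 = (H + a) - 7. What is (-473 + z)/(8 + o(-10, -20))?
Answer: 92945/12969 ≈ 7.1667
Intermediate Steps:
o(a, H) = -14 + 2*H + 2*a (o(a, H) = 2*((H + a) - 7) = 2*(-7 + H + a) = -14 + 2*H + 2*a)
z = -1/393 (z = 1/(6*0 - 393) = 1/(0 - 393) = 1/(-393) = -1/393 ≈ -0.0025445)
(-473 + z)/(8 + o(-10, -20)) = (-473 - 1/393)/(8 + (-14 + 2*(-20) + 2*(-10))) = -185890/(393*(8 + (-14 - 40 - 20))) = -185890/(393*(8 - 74)) = -185890/393/(-66) = -185890/393*(-1/66) = 92945/12969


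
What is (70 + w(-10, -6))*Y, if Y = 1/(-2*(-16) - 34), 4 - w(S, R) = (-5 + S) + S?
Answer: -99/2 ≈ -49.500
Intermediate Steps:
w(S, R) = 9 - 2*S (w(S, R) = 4 - ((-5 + S) + S) = 4 - (-5 + 2*S) = 4 + (5 - 2*S) = 9 - 2*S)
Y = -½ (Y = 1/(32 - 34) = 1/(-2) = -½ ≈ -0.50000)
(70 + w(-10, -6))*Y = (70 + (9 - 2*(-10)))*(-½) = (70 + (9 + 20))*(-½) = (70 + 29)*(-½) = 99*(-½) = -99/2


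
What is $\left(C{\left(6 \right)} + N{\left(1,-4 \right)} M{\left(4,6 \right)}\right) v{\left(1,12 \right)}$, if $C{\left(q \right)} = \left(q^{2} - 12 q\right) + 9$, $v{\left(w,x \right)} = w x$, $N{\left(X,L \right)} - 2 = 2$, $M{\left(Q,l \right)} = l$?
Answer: $-36$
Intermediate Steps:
$N{\left(X,L \right)} = 4$ ($N{\left(X,L \right)} = 2 + 2 = 4$)
$C{\left(q \right)} = 9 + q^{2} - 12 q$
$\left(C{\left(6 \right)} + N{\left(1,-4 \right)} M{\left(4,6 \right)}\right) v{\left(1,12 \right)} = \left(\left(9 + 6^{2} - 72\right) + 4 \cdot 6\right) 1 \cdot 12 = \left(\left(9 + 36 - 72\right) + 24\right) 12 = \left(-27 + 24\right) 12 = \left(-3\right) 12 = -36$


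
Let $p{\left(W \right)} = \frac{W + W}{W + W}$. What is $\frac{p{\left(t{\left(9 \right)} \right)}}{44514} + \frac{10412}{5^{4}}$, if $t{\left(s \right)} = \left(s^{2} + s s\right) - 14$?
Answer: $\frac{463480393}{27821250} \approx 16.659$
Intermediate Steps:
$t{\left(s \right)} = -14 + 2 s^{2}$ ($t{\left(s \right)} = \left(s^{2} + s^{2}\right) - 14 = 2 s^{2} - 14 = -14 + 2 s^{2}$)
$p{\left(W \right)} = 1$ ($p{\left(W \right)} = \frac{2 W}{2 W} = 2 W \frac{1}{2 W} = 1$)
$\frac{p{\left(t{\left(9 \right)} \right)}}{44514} + \frac{10412}{5^{4}} = 1 \cdot \frac{1}{44514} + \frac{10412}{5^{4}} = 1 \cdot \frac{1}{44514} + \frac{10412}{625} = \frac{1}{44514} + 10412 \cdot \frac{1}{625} = \frac{1}{44514} + \frac{10412}{625} = \frac{463480393}{27821250}$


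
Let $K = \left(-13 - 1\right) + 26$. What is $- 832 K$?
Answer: $-9984$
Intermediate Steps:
$K = 12$ ($K = -14 + 26 = 12$)
$- 832 K = \left(-832\right) 12 = -9984$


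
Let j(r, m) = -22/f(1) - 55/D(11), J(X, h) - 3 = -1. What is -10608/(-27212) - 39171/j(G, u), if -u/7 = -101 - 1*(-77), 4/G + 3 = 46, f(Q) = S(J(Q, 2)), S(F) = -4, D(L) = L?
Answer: -532957974/6803 ≈ -78342.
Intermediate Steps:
J(X, h) = 2 (J(X, h) = 3 - 1 = 2)
f(Q) = -4
G = 4/43 (G = 4/(-3 + 46) = 4/43 ≈ 0.093023)
u = 168 (u = -7*(-101 - 1*(-77)) = -7*(-101 + 77) = -7*(-24) = 168)
j(r, m) = 1/2 (j(r, m) = -22/(-4) - 55/11 = -22*(-1/4) - 55*1/11 = 11/2 - 5 = 1/2)
-10608/(-27212) - 39171/j(G, u) = -10608/(-27212) - 39171/1/2 = -10608*(-1/27212) - 39171*2 = 2652/6803 - 78342 = -532957974/6803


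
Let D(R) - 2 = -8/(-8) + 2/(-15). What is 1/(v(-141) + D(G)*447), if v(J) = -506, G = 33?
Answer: 5/3877 ≈ 0.0012897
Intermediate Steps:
D(R) = 43/15 (D(R) = 2 + (-8/(-8) + 2/(-15)) = 2 + (-8*(-⅛) + 2*(-1/15)) = 2 + (1 - 2/15) = 2 + 13/15 = 43/15)
1/(v(-141) + D(G)*447) = 1/(-506 + (43/15)*447) = 1/(-506 + 6407/5) = 1/(3877/5) = 5/3877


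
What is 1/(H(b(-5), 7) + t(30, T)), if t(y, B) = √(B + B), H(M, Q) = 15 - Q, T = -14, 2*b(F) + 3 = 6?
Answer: 2/23 - I*√7/46 ≈ 0.086957 - 0.057516*I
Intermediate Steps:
b(F) = 3/2 (b(F) = -3/2 + (½)*6 = -3/2 + 3 = 3/2)
t(y, B) = √2*√B (t(y, B) = √(2*B) = √2*√B)
1/(H(b(-5), 7) + t(30, T)) = 1/((15 - 1*7) + √2*√(-14)) = 1/((15 - 7) + √2*(I*√14)) = 1/(8 + 2*I*√7)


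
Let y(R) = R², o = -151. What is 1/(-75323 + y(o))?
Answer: -1/52522 ≈ -1.9040e-5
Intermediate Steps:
1/(-75323 + y(o)) = 1/(-75323 + (-151)²) = 1/(-75323 + 22801) = 1/(-52522) = -1/52522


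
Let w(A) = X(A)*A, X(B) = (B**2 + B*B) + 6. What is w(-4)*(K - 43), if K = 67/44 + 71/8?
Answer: 54511/11 ≈ 4955.5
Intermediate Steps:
X(B) = 6 + 2*B**2 (X(B) = (B**2 + B**2) + 6 = 2*B**2 + 6 = 6 + 2*B**2)
w(A) = A*(6 + 2*A**2) (w(A) = (6 + 2*A**2)*A = A*(6 + 2*A**2))
K = 915/88 (K = 67*(1/44) + 71*(1/8) = 67/44 + 71/8 = 915/88 ≈ 10.398)
w(-4)*(K - 43) = (2*(-4)*(3 + (-4)**2))*(915/88 - 43) = (2*(-4)*(3 + 16))*(-2869/88) = (2*(-4)*19)*(-2869/88) = -152*(-2869/88) = 54511/11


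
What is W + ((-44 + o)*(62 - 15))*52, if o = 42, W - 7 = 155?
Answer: -4726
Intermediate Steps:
W = 162 (W = 7 + 155 = 162)
W + ((-44 + o)*(62 - 15))*52 = 162 + ((-44 + 42)*(62 - 15))*52 = 162 - 2*47*52 = 162 - 94*52 = 162 - 4888 = -4726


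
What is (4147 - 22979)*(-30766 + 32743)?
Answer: -37230864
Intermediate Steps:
(4147 - 22979)*(-30766 + 32743) = -18832*1977 = -37230864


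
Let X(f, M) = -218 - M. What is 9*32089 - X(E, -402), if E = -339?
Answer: 288617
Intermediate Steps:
9*32089 - X(E, -402) = 9*32089 - (-218 - 1*(-402)) = 288801 - (-218 + 402) = 288801 - 1*184 = 288801 - 184 = 288617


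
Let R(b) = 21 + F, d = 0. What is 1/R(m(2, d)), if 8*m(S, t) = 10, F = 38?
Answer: 1/59 ≈ 0.016949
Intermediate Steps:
m(S, t) = 5/4 (m(S, t) = (⅛)*10 = 5/4)
R(b) = 59 (R(b) = 21 + 38 = 59)
1/R(m(2, d)) = 1/59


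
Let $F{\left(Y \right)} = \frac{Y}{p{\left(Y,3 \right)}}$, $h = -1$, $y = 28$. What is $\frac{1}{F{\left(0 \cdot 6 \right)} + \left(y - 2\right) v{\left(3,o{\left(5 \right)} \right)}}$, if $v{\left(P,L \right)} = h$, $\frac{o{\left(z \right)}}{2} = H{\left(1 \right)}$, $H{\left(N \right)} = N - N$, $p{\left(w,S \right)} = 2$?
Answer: $- \frac{1}{26} \approx -0.038462$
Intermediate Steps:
$H{\left(N \right)} = 0$
$o{\left(z \right)} = 0$ ($o{\left(z \right)} = 2 \cdot 0 = 0$)
$v{\left(P,L \right)} = -1$
$F{\left(Y \right)} = \frac{Y}{2}$
$\frac{1}{F{\left(0 \cdot 6 \right)} + \left(y - 2\right) v{\left(3,o{\left(5 \right)} \right)}} = \frac{1}{\frac{0 \cdot 6}{2} + \left(28 - 2\right) \left(-1\right)} = \frac{1}{\frac{1}{2} \cdot 0 + 26 \left(-1\right)} = \frac{1}{0 - 26} = \frac{1}{-26} = - \frac{1}{26}$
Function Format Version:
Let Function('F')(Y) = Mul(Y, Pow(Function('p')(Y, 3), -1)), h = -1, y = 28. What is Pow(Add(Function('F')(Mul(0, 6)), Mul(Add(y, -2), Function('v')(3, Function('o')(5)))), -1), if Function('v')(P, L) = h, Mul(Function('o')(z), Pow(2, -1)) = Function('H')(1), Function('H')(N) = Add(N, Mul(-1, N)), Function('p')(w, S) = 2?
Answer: Rational(-1, 26) ≈ -0.038462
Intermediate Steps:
Function('H')(N) = 0
Function('o')(z) = 0 (Function('o')(z) = Mul(2, 0) = 0)
Function('v')(P, L) = -1
Function('F')(Y) = Mul(Rational(1, 2), Y) (Function('F')(Y) = Mul(Y, Pow(2, -1)) = Mul(Y, Rational(1, 2)) = Mul(Rational(1, 2), Y))
Pow(Add(Function('F')(Mul(0, 6)), Mul(Add(y, -2), Function('v')(3, Function('o')(5)))), -1) = Pow(Add(Mul(Rational(1, 2), Mul(0, 6)), Mul(Add(28, -2), -1)), -1) = Pow(Add(Mul(Rational(1, 2), 0), Mul(26, -1)), -1) = Pow(Add(0, -26), -1) = Pow(-26, -1) = Rational(-1, 26)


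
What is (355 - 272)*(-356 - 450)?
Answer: -66898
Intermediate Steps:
(355 - 272)*(-356 - 450) = 83*(-806) = -66898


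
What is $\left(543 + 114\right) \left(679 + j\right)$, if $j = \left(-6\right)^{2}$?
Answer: $469755$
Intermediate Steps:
$j = 36$
$\left(543 + 114\right) \left(679 + j\right) = \left(543 + 114\right) \left(679 + 36\right) = 657 \cdot 715 = 469755$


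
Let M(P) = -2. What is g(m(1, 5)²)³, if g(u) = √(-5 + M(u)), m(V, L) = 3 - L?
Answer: -7*I*√7 ≈ -18.52*I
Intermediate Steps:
g(u) = I*√7 (g(u) = √(-5 - 2) = √(-7) = I*√7)
g(m(1, 5)²)³ = (I*√7)³ = -7*I*√7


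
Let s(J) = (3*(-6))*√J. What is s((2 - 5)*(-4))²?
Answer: 3888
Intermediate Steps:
s(J) = -18*√J
s((2 - 5)*(-4))² = (-18*2*√3)² = (-36*√3)² = 3888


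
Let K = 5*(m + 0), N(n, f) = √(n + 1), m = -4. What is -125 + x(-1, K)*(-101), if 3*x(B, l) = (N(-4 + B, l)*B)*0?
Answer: -125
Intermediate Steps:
N(n, f) = √(1 + n)
K = -20 (K = 5*(-4 + 0) = 5*(-4) = -20)
x(B, l) = 0 (x(B, l) = ((√(1 + (-4 + B))*B)*0)/3 = ((√(-3 + B)*B)*0)/3 = ((B*√(-3 + B))*0)/3 = (⅓)*0 = 0)
-125 + x(-1, K)*(-101) = -125 + 0*(-101) = -125 + 0 = -125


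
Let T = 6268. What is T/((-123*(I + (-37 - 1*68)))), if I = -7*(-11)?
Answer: 1567/861 ≈ 1.8200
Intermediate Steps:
I = 77
T/((-123*(I + (-37 - 1*68)))) = 6268/((-123*(77 + (-37 - 1*68)))) = 6268/((-123*(77 + (-37 - 68)))) = 6268/((-123*(77 - 105))) = 6268/((-123*(-28))) = 6268/3444 = 6268*(1/3444) = 1567/861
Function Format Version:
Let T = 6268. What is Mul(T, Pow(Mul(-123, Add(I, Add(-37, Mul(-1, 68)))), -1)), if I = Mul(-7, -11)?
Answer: Rational(1567, 861) ≈ 1.8200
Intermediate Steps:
I = 77
Mul(T, Pow(Mul(-123, Add(I, Add(-37, Mul(-1, 68)))), -1)) = Mul(6268, Pow(Mul(-123, Add(77, Add(-37, Mul(-1, 68)))), -1)) = Mul(6268, Pow(Mul(-123, Add(77, Add(-37, -68))), -1)) = Mul(6268, Pow(Mul(-123, Add(77, -105)), -1)) = Mul(6268, Pow(Mul(-123, -28), -1)) = Mul(6268, Pow(3444, -1)) = Mul(6268, Rational(1, 3444)) = Rational(1567, 861)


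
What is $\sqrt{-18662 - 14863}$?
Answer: $15 i \sqrt{149} \approx 183.1 i$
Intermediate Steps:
$\sqrt{-18662 - 14863} = \sqrt{-33525} = 15 i \sqrt{149}$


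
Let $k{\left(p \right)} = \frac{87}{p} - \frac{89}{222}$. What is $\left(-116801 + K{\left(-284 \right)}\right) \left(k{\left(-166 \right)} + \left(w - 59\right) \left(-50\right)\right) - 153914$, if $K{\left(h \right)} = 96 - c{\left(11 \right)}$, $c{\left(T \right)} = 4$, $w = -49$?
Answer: $- \frac{1935573169128}{3071} \approx -6.3027 \cdot 10^{8}$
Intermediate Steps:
$k{\left(p \right)} = - \frac{89}{222} + \frac{87}{p}$ ($k{\left(p \right)} = \frac{87}{p} - \frac{89}{222} = - \frac{89}{222} + \frac{87}{p}$)
$K{\left(h \right)} = 92$ ($K{\left(h \right)} = 96 - 4 = 92$)
$\left(-116801 + K{\left(-284 \right)}\right) \left(k{\left(-166 \right)} + \left(w - 59\right) \left(-50\right)\right) - 153914 = \left(-116801 + 92\right) \left(\left(- \frac{89}{222} + \frac{87}{-166}\right) + \left(-49 - 59\right) \left(-50\right)\right) - 153914 = - 116709 \left(\left(- \frac{89}{222} + 87 \left(- \frac{1}{166}\right)\right) - -5400\right) - 153914 = - 116709 \left(\left(- \frac{89}{222} - \frac{87}{166}\right) + 5400\right) - 153914 = - 116709 \left(- \frac{8522}{9213} + 5400\right) - 153914 = \left(-116709\right) \frac{49741678}{9213} - 153914 = - \frac{1935100499234}{3071} - 153914 = - \frac{1935573169128}{3071}$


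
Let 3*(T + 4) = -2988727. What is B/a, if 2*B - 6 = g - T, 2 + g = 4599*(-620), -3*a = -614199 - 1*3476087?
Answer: -5565389/8180572 ≈ -0.68032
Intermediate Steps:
T = -2988739/3 (T = -4 + (⅓)*(-2988727) = -4 - 2988727/3 = -2988739/3 ≈ -9.9625e+5)
a = 4090286/3 (a = -(-614199 - 1*3476087)/3 = -(-614199 - 3476087)/3 = -⅓*(-4090286) = 4090286/3 ≈ 1.3634e+6)
g = -2851382 (g = -2 + 4599*(-620) = -2 - 2851380 = -2851382)
B = -5565389/6 (B = 3 + (-2851382 - 1*(-2988739/3))/2 = 3 + (-2851382 + 2988739/3)/2 = 3 + (½)*(-5565407/3) = 3 - 5565407/6 = -5565389/6 ≈ -9.2757e+5)
B/a = -5565389/(6*4090286/3) = -5565389/6*3/4090286 = -5565389/8180572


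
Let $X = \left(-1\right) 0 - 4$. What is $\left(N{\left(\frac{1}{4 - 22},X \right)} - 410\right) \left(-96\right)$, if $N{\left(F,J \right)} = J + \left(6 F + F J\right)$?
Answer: $\frac{119264}{3} \approx 39755.0$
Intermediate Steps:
$X = -4$ ($X = 0 - 4 = -4$)
$N{\left(F,J \right)} = J + 6 F + F J$
$\left(N{\left(\frac{1}{4 - 22},X \right)} - 410\right) \left(-96\right) = \left(\left(-4 + \frac{6}{4 - 22} + \frac{1}{4 - 22} \left(-4\right)\right) - 410\right) \left(-96\right) = \left(\left(-4 + \frac{6}{-18} + \frac{1}{-18} \left(-4\right)\right) - 410\right) \left(-96\right) = \left(\left(-4 + 6 \left(- \frac{1}{18}\right) - - \frac{2}{9}\right) - 410\right) \left(-96\right) = \left(\left(-4 - \frac{1}{3} + \frac{2}{9}\right) - 410\right) \left(-96\right) = \left(- \frac{37}{9} - 410\right) \left(-96\right) = \left(- \frac{3727}{9}\right) \left(-96\right) = \frac{119264}{3}$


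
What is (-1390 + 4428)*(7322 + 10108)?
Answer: 52952340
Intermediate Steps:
(-1390 + 4428)*(7322 + 10108) = 3038*17430 = 52952340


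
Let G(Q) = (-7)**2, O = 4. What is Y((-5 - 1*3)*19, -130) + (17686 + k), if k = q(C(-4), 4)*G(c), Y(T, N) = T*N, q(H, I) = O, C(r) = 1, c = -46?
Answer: 37642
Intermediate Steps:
q(H, I) = 4
G(Q) = 49
Y(T, N) = N*T
k = 196 (k = 4*49 = 196)
Y((-5 - 1*3)*19, -130) + (17686 + k) = -130*(-5 - 1*3)*19 + (17686 + 196) = -130*(-5 - 3)*19 + 17882 = -(-1040)*19 + 17882 = -130*(-152) + 17882 = 19760 + 17882 = 37642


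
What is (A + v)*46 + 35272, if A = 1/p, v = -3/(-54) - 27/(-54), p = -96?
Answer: 5082779/144 ≈ 35297.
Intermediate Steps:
v = 5/9 (v = -3*(-1/54) - 27*(-1/54) = 1/18 + ½ = 5/9 ≈ 0.55556)
A = -1/96 (A = 1/(-96) = -1/96 ≈ -0.010417)
(A + v)*46 + 35272 = (-1/96 + 5/9)*46 + 35272 = (157/288)*46 + 35272 = 3611/144 + 35272 = 5082779/144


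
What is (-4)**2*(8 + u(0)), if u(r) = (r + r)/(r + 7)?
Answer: 128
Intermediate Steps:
u(r) = 2*r/(7 + r) (u(r) = (2*r)/(7 + r) = 2*r/(7 + r))
(-4)**2*(8 + u(0)) = (-4)**2*(8 + 2*0/(7 + 0)) = 16*(8 + 2*0/7) = 16*(8 + 2*0*(1/7)) = 16*(8 + 0) = 16*8 = 128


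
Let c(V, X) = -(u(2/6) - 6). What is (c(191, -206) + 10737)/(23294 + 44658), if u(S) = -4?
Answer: 10747/67952 ≈ 0.15816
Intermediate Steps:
c(V, X) = 10 (c(V, X) = -(-4 - 6) = -1*(-10) = 10)
(c(191, -206) + 10737)/(23294 + 44658) = (10 + 10737)/(23294 + 44658) = 10747/67952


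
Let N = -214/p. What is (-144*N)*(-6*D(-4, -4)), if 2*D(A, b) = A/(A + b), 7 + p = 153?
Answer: -23112/73 ≈ -316.60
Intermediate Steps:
p = 146 (p = -7 + 153 = 146)
D(A, b) = A/(2*(A + b)) (D(A, b) = (A/(A + b))/2 = A/(2*(A + b)))
N = -107/73 (N = -214/146 = -214*1/146 = -107/73 ≈ -1.4658)
(-144*N)*(-6*D(-4, -4)) = (-144*(-107/73))*(-6*(1/2)*(-4)/(-4 - 4)) = 15408*(-6*(1/2)*(-4)/(-8))/73 = 15408*(-6*(1/2)*(-4)*(-1/8))/73 = 15408*(-6/4)/73 = 15408*(-2*3/4)/73 = (15408/73)*(-3/2) = -23112/73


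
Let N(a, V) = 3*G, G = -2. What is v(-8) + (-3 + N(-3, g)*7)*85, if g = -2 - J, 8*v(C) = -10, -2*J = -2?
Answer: -15305/4 ≈ -3826.3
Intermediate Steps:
J = 1 (J = -1/2*(-2) = 1)
v(C) = -5/4 (v(C) = (1/8)*(-10) = -5/4)
g = -3 (g = -2 - 1*1 = -2 - 1 = -3)
N(a, V) = -6 (N(a, V) = 3*(-2) = -6)
v(-8) + (-3 + N(-3, g)*7)*85 = -5/4 + (-3 - 6*7)*85 = -5/4 + (-3 - 42)*85 = -5/4 - 45*85 = -5/4 - 3825 = -15305/4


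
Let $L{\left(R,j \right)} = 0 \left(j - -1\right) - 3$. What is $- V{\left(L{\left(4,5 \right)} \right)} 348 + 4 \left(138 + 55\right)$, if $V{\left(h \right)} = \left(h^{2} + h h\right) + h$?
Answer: $-4448$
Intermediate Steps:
$L{\left(R,j \right)} = -3$ ($L{\left(R,j \right)} = 0 \left(j + 1\right) - 3 = 0 \left(1 + j\right) - 3 = 0 - 3 = -3$)
$V{\left(h \right)} = h + 2 h^{2}$ ($V{\left(h \right)} = \left(h^{2} + h^{2}\right) + h = 2 h^{2} + h = h + 2 h^{2}$)
$- V{\left(L{\left(4,5 \right)} \right)} 348 + 4 \left(138 + 55\right) = - \left(-3\right) \left(1 + 2 \left(-3\right)\right) 348 + 4 \left(138 + 55\right) = - \left(-3\right) \left(1 - 6\right) 348 + 4 \cdot 193 = - \left(-3\right) \left(-5\right) 348 + 772 = \left(-1\right) 15 \cdot 348 + 772 = \left(-15\right) 348 + 772 = -5220 + 772 = -4448$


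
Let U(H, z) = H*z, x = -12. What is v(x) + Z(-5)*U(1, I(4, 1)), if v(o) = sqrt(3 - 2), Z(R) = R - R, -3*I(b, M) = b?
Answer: 1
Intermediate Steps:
I(b, M) = -b/3
Z(R) = 0
v(o) = 1 (v(o) = sqrt(1) = 1)
v(x) + Z(-5)*U(1, I(4, 1)) = 1 + 0*(1*(-1/3*4)) = 1 + 0*(1*(-4/3)) = 1 + 0*(-4/3) = 1 + 0 = 1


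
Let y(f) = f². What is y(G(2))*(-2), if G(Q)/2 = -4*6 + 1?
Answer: -4232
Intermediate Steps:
G(Q) = -46 (G(Q) = 2*(-4*6 + 1) = 2*(-24 + 1) = 2*(-23) = -46)
y(G(2))*(-2) = (-46)²*(-2) = 2116*(-2) = -4232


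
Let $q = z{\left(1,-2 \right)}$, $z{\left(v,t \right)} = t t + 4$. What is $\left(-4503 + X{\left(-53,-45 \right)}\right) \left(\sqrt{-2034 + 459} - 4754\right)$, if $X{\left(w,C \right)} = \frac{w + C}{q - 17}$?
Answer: $\frac{192199466}{9} - \frac{202145 i \sqrt{7}}{3} \approx 2.1355 \cdot 10^{7} - 1.7828 \cdot 10^{5} i$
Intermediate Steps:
$z{\left(v,t \right)} = 4 + t^{2}$ ($z{\left(v,t \right)} = t^{2} + 4 = 4 + t^{2}$)
$q = 8$ ($q = 4 + \left(-2\right)^{2} = 4 + 4 = 8$)
$X{\left(w,C \right)} = - \frac{C}{9} - \frac{w}{9}$ ($X{\left(w,C \right)} = \frac{w + C}{8 - 17} = \frac{C + w}{-9} = \left(C + w\right) \left(- \frac{1}{9}\right) = - \frac{C}{9} - \frac{w}{9}$)
$\left(-4503 + X{\left(-53,-45 \right)}\right) \left(\sqrt{-2034 + 459} - 4754\right) = \left(-4503 - - \frac{98}{9}\right) \left(\sqrt{-2034 + 459} - 4754\right) = \left(-4503 + \left(5 + \frac{53}{9}\right)\right) \left(\sqrt{-1575} - 4754\right) = \left(-4503 + \frac{98}{9}\right) \left(15 i \sqrt{7} - 4754\right) = - \frac{40429 \left(-4754 + 15 i \sqrt{7}\right)}{9} = \frac{192199466}{9} - \frac{202145 i \sqrt{7}}{3}$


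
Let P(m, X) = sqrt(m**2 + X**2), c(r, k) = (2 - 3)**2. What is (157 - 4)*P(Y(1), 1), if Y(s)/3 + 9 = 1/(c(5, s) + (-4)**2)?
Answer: 45*sqrt(8329) ≈ 4106.9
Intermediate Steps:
c(r, k) = 1 (c(r, k) = (-1)**2 = 1)
Y(s) = -456/17 (Y(s) = -27 + 3/(1 + (-4)**2) = -27 + 3/(1 + 16) = -27 + 3/17 = -456/17)
P(m, X) = sqrt(X**2 + m**2)
(157 - 4)*P(Y(1), 1) = (157 - 4)*sqrt(1**2 + (-456/17)**2) = 153*sqrt(1 + 207936/289) = 153*sqrt(208225/289) = 153*(5*sqrt(8329)/17) = 45*sqrt(8329)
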